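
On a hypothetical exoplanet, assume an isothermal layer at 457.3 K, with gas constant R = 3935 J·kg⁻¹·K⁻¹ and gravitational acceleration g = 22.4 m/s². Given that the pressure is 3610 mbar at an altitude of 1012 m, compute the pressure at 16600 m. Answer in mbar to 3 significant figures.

P ≈ 2970 mbar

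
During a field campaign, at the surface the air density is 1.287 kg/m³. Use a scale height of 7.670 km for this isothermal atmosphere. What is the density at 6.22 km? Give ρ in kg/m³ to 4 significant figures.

ρ ≈ 0.5720 kg/m³

In an isothermal atmosphere, density decays like pressure: ρ = ρ₀ exp(−z/H).
z/H = 6220.0/7670.0 = 0.81095; exp(−0.81095) = 0.44444.
ρ = 1.287 × 0.44444 = 0.57199 kg/m³.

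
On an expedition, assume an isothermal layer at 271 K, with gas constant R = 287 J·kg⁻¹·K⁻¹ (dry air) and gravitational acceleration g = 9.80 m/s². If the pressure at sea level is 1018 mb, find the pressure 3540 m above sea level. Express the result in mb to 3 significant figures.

P ≈ 652 mb

Scale height: H = RT/g = 287 × 271 / 9.80 = 7936.4 m.
Barometric formula: P = P₀ exp(−z/H).
z/H = 3540.0/7936.4 = 0.44605; exp(−0.44605) = 0.64015.
P = 1018 × 0.64015 = 651.67 mb.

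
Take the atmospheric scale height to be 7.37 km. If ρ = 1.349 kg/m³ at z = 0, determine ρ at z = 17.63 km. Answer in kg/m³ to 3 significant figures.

In an isothermal atmosphere, density decays like pressure: ρ = ρ₀ exp(−z/H).
z/H = 17630/7370.0 = 2.3921; exp(−2.3921) = 0.091437.
ρ = 1.349 × 0.091437 = 0.12335 kg/m³.

ρ ≈ 0.123 kg/m³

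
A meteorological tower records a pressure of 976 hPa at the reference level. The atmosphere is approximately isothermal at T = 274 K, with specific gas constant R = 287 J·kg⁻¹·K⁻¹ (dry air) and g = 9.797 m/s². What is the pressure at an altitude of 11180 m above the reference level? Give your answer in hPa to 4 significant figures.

Scale height: H = RT/g = 287 × 274 / 9.797 = 8026.7 m.
Barometric formula: P = P₀ exp(−z/H).
z/H = 11180/8026.7 = 1.3929; exp(−1.3929) = 0.24835.
P = 976 × 0.24835 = 242.39 hPa.

P ≈ 242.4 hPa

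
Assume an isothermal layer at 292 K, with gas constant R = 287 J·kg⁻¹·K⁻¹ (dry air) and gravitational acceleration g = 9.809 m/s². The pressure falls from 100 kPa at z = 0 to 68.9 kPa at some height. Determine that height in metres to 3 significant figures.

z ≈ 3180 m

Scale height: H = RT/g = 287 × 292 / 9.809 = 8543.6 m.
Invert the barometric formula: z = H ln(P₀/P).
P₀/P = 100/68.9 = 1.4514; ln(1.4514) = 0.37253.
z = 8543.6 × 0.37253 = 3182.7 m.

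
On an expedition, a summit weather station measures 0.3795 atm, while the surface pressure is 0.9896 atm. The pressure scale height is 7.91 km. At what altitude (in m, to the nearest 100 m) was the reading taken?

Invert the barometric formula: z = H ln(P₀/P).
P₀/P = 0.9896/0.3795 = 2.6076; ln(2.6076) = 0.95843.
z = 7910.0 × 0.95843 = 7581.2 m.

z ≈ 7600 m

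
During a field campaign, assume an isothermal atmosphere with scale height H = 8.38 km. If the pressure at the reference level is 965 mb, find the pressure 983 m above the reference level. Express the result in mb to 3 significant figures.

P ≈ 858 mb

Barometric formula: P = P₀ exp(−z/H).
z/H = 983.00/8380.0 = 0.11730; exp(−0.11730) = 0.88932.
P = 965 × 0.88932 = 858.19 mb.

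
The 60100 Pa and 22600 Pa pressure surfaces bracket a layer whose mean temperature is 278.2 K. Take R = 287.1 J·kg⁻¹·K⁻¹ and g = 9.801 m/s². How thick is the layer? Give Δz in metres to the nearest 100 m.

Δz ≈ 8000 m

Hypsometric equation: Δz = (R T̄/g) ln(P₁/P₂).
R T̄/g = 287.1 × 278.2 / 9.801 = 8149.3 m.
ln(60100/22600) = ln(2.6593) = 0.97806.
Δz = 8149.3 × 0.97806 = 7970.5 m.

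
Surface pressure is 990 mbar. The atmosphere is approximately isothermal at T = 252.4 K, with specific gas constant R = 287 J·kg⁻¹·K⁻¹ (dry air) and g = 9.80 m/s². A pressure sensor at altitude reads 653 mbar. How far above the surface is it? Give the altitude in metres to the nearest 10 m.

z ≈ 3080 m

Scale height: H = RT/g = 287 × 252.4 / 9.80 = 7391.7 m.
Invert the barometric formula: z = H ln(P₀/P).
P₀/P = 990/653 = 1.5161; ln(1.5161) = 0.41614.
z = 7391.7 × 0.41614 = 3076.0 m.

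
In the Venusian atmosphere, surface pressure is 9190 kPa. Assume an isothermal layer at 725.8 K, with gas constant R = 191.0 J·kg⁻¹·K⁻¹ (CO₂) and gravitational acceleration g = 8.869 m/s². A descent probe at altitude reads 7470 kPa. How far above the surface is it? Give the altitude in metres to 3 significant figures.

Scale height: H = RT/g = 191.0 × 725.8 / 8.869 = 15631 m.
Invert the barometric formula: z = H ln(P₀/P).
P₀/P = 9190/7470 = 1.2303; ln(1.2303) = 0.20726.
z = 15631 × 0.20726 = 3239.7 m.

z ≈ 3240 m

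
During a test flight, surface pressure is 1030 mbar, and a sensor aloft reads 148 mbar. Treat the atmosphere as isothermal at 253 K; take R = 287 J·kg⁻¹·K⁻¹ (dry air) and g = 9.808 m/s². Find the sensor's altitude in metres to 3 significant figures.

z ≈ 14400 m

Scale height: H = RT/g = 287 × 253 / 9.808 = 7403.2 m.
Invert the barometric formula: z = H ln(P₀/P).
P₀/P = 1030/148 = 6.9595; ln(6.9595) = 1.9401.
z = 7403.2 × 1.9401 = 14363 m.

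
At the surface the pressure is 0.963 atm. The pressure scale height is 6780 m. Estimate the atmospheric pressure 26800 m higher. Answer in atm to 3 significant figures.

Barometric formula: P = P₀ exp(−z/H).
z/H = 26800/6780.0 = 3.9528; exp(−3.9528) = 0.019201.
P = 0.963 × 0.019201 = 0.018491 atm.

P ≈ 0.0185 atm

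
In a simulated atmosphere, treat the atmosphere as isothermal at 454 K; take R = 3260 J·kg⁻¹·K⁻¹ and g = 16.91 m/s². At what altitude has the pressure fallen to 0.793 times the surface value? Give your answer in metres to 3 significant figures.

z ≈ 20300 m

Scale height: H = RT/g = 3260 × 454 / 16.91 = 87525 m.
Set P/P₀ = exp(−z/H) = 0.793, so z = −H ln(0.793).
−ln(0.793) = 0.23193; z = 87525 × 0.23193 = 20300 m.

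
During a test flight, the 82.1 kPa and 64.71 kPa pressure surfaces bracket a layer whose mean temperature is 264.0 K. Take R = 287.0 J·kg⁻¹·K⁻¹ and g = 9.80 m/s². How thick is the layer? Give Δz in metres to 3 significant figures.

Hypsometric equation: Δz = (R T̄/g) ln(P₁/P₂).
R T̄/g = 287.0 × 264.0 / 9.80 = 7731.4 m.
ln(82.1/64.71) = ln(1.2687) = 0.23799.
Δz = 7731.4 × 0.23799 = 1840.0 m.

Δz ≈ 1840 m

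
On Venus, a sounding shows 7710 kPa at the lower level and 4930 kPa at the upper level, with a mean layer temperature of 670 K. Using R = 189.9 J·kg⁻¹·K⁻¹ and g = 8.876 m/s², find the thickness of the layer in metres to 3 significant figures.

Δz ≈ 6410 m

Hypsometric equation: Δz = (R T̄/g) ln(P₁/P₂).
R T̄/g = 189.9 × 670 / 8.876 = 14334 m.
ln(7710/4930) = ln(1.5639) = 0.44718.
Δz = 14334 × 0.44718 = 6409.9 m.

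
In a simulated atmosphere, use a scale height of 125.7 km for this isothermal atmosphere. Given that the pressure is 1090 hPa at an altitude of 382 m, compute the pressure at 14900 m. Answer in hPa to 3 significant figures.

P ≈ 971 hPa

Between two levels, P₂ = P₁ exp(−Δz/H) with Δz = z₂ − z₁.
Δz = 14900 − 382.00 = 14518 m; Δz/H = 14518/125700 = 0.11550.
P₂ = 1090 × exp(−0.11550) = 1090 × 0.89092 = 971.10 hPa.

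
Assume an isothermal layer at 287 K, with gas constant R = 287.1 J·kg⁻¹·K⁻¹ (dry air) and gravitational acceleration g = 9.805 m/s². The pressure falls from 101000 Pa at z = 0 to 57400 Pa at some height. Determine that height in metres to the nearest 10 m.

Scale height: H = RT/g = 287.1 × 287 / 9.805 = 8403.6 m.
Invert the barometric formula: z = H ln(P₀/P).
P₀/P = 101000/57400 = 1.7596; ln(1.7596) = 0.56509.
z = 8403.6 × 0.56509 = 4748.8 m.

z ≈ 4750 m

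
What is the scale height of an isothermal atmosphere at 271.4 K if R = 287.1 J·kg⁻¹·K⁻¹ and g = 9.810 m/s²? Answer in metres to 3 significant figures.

H ≈ 7940 m

The scale height of an isothermal atmosphere is H = RT/g.
H = 287.1 × 271.4 / 9.810 = 77919/9.810 = 7942.8 m.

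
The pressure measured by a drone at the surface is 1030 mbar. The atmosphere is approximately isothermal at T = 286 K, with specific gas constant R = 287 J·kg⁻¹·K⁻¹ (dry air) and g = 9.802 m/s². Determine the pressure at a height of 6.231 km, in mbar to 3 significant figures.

P ≈ 489 mbar

Scale height: H = RT/g = 287 × 286 / 9.802 = 8374.0 m.
Barometric formula: P = P₀ exp(−z/H).
z/H = 6231.0/8374.0 = 0.74409; exp(−0.74409) = 0.47517.
P = 1030 × 0.47517 = 489.43 mbar.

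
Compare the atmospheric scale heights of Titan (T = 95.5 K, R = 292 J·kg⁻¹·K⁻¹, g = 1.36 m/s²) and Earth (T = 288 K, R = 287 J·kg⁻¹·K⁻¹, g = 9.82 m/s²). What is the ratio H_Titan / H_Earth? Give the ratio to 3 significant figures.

H_Titan/H_Earth ≈ 2.44

H = RT/g for each body.
H_Titan = 292 × 95.5 / 1.36 = 20504 m.
H_Earth = 287 × 288 / 9.82 = 8417.1 m.
H_Titan/H_Earth = 20504/8417.1 = 2.4360.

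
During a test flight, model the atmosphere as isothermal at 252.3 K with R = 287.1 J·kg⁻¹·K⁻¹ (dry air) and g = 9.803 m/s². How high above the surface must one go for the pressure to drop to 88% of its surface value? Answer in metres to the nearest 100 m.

Scale height: H = RT/g = 287.1 × 252.3 / 9.803 = 7389.1 m.
Set P/P₀ = exp(−z/H) = 0.88, so z = −H ln(0.88).
−ln(0.88) = 0.12783; z = 7389.1 × 0.12783 = 944.55 m.

z ≈ 900 m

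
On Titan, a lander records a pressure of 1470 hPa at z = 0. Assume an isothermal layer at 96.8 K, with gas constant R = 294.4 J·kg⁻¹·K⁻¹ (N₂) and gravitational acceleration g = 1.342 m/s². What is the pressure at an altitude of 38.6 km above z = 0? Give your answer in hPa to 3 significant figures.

Scale height: H = RT/g = 294.4 × 96.8 / 1.342 = 21235 m.
Barometric formula: P = P₀ exp(−z/H).
z/H = 38600/21235 = 1.8178; exp(−1.8178) = 0.16238.
P = 1470 × 0.16238 = 238.70 hPa.

P ≈ 239 hPa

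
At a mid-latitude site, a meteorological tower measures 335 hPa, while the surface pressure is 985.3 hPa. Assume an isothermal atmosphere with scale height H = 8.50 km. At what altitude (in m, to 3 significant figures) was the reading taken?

z ≈ 9170 m

Invert the barometric formula: z = H ln(P₀/P).
P₀/P = 985.3/335 = 2.9412; ln(2.9412) = 1.0788.
z = 8500.0 × 1.0788 = 9169.8 m.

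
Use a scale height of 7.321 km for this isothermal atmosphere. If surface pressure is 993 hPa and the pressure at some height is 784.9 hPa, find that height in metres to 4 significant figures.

z ≈ 1722 m

Invert the barometric formula: z = H ln(P₀/P).
P₀/P = 993/784.9 = 1.2651; ln(1.2651) = 0.23515.
z = 7321.0 × 0.23515 = 1721.5 m.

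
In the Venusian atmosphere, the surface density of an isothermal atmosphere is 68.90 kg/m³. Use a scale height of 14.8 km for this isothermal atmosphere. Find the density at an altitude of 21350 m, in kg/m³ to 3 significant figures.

ρ ≈ 16.3 kg/m³

In an isothermal atmosphere, density decays like pressure: ρ = ρ₀ exp(−z/H).
z/H = 21350/14800 = 1.4426; exp(−1.4426) = 0.23631.
ρ = 68.90 × 0.23631 = 16.282 kg/m³.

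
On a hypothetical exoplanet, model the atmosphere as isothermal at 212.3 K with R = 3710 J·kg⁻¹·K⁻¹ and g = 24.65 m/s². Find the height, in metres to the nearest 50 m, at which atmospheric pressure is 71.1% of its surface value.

Scale height: H = RT/g = 3710 × 212.3 / 24.65 = 31953 m.
Set P/P₀ = exp(−z/H) = 0.711, so z = −H ln(0.711).
−ln(0.711) = 0.34108; z = 31953 × 0.34108 = 10899 m.

z ≈ 10900 m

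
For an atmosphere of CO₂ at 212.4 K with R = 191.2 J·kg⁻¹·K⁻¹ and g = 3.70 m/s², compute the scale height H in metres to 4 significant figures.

H ≈ 10980 m

The scale height of an isothermal atmosphere is H = RT/g.
H = 191.2 × 212.4 / 3.70 = 40611/3.70 = 10976 m.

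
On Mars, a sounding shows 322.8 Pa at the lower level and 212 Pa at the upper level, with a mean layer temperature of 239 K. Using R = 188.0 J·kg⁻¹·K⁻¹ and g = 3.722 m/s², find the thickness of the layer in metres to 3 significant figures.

Δz ≈ 5080 m

Hypsometric equation: Δz = (R T̄/g) ln(P₁/P₂).
R T̄/g = 188.0 × 239 / 3.722 = 12072 m.
ln(322.8/212) = ln(1.5226) = 0.42042.
Δz = 12072 × 0.42042 = 5075.3 m.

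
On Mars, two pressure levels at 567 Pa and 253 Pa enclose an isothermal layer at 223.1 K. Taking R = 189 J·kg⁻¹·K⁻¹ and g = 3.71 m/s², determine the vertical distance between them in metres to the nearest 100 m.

Hypsometric equation: Δz = (R T̄/g) ln(P₁/P₂).
R T̄/g = 189 × 223.1 / 3.71 = 11365 m.
ln(567/253) = ln(2.2411) = 0.80697.
Δz = 11365 × 0.80697 = 9171.2 m.

Δz ≈ 9200 m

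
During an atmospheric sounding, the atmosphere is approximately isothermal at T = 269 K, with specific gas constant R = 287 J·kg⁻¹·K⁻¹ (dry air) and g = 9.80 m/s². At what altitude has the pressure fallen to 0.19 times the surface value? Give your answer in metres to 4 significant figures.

Scale height: H = RT/g = 287 × 269 / 9.80 = 7877.9 m.
Set P/P₀ = exp(−z/H) = 0.19, so z = −H ln(0.19).
−ln(0.19) = 1.6607; z = 7877.9 × 1.6607 = 13083 m.

z ≈ 13080 m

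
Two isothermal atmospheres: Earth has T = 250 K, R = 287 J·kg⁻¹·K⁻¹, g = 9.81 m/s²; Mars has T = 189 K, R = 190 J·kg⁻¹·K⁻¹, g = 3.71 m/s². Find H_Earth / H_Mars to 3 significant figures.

H_Earth/H_Mars ≈ 0.756

H = RT/g for each body.
H_Earth = 287 × 250 / 9.81 = 7314.0 m.
H_Mars = 190 × 189 / 3.71 = 9679.2 m.
H_Earth/H_Mars = 7314.0/9679.2 = 0.75564.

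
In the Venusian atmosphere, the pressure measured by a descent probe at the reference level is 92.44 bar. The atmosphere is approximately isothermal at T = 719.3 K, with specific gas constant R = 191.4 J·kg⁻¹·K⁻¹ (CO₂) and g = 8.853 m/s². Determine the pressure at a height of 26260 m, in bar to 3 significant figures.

P ≈ 17.1 bar

Scale height: H = RT/g = 191.4 × 719.3 / 8.853 = 15551 m.
Barometric formula: P = P₀ exp(−z/H).
z/H = 26260/15551 = 1.6886; exp(−1.6886) = 0.18478.
P = 92.44 × 0.18478 = 17.081 bar.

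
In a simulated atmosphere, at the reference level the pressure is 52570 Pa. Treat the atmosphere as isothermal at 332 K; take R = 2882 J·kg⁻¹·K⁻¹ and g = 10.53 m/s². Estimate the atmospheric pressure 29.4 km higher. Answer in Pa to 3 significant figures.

P ≈ 38000 Pa

Scale height: H = RT/g = 2882 × 332 / 10.53 = 90866 m.
Barometric formula: P = P₀ exp(−z/H).
z/H = 29400/90866 = 0.32355; exp(−0.32355) = 0.72358.
P = 52570 × 0.72358 = 38039 Pa.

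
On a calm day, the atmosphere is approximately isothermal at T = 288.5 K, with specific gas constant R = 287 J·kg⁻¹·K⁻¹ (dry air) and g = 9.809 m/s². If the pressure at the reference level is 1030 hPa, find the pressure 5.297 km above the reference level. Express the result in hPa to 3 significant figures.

Scale height: H = RT/g = 287 × 288.5 / 9.809 = 8441.2 m.
Barometric formula: P = P₀ exp(−z/H).
z/H = 5297.0/8441.2 = 0.62752; exp(−0.62752) = 0.53391.
P = 1030 × 0.53391 = 549.93 hPa.

P ≈ 550 hPa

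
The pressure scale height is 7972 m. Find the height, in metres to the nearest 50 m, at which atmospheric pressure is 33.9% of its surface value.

Set P/P₀ = exp(−z/H) = 0.339, so z = −H ln(0.339).
−ln(0.339) = 1.0818; z = 7972.0 × 1.0818 = 8624.1 m.

z ≈ 8600 m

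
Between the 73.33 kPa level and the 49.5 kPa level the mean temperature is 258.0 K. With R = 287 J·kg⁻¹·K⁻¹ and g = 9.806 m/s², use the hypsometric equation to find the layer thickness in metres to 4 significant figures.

Hypsometric equation: Δz = (R T̄/g) ln(P₁/P₂).
R T̄/g = 287 × 258.0 / 9.806 = 7551.1 m.
ln(73.33/49.5) = ln(1.4814) = 0.39299.
Δz = 7551.1 × 0.39299 = 2967.5 m.

Δz ≈ 2968 m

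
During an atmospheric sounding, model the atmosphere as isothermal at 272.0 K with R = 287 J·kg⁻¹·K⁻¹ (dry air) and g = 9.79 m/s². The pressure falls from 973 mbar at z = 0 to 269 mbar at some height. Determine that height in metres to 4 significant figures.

z ≈ 10250 m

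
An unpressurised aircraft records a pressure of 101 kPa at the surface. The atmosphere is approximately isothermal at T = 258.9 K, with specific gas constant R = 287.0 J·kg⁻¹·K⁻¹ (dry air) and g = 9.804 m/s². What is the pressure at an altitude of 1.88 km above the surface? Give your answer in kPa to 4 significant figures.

Scale height: H = RT/g = 287.0 × 258.9 / 9.804 = 7579.0 m.
Barometric formula: P = P₀ exp(−z/H).
z/H = 1880.0/7579.0 = 0.24805; exp(−0.24805) = 0.78032.
P = 101 × 0.78032 = 78.812 kPa.

P ≈ 78.81 kPa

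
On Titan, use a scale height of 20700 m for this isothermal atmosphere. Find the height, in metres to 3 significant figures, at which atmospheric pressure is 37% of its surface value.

Set P/P₀ = exp(−z/H) = 0.37, so z = −H ln(0.37).
−ln(0.37) = 0.99425; z = 20700 × 0.99425 = 20581 m.

z ≈ 20600 m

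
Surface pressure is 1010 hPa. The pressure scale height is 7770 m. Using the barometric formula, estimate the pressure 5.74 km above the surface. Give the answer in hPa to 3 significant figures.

P ≈ 482 hPa

Barometric formula: P = P₀ exp(−z/H).
z/H = 5740.0/7770.0 = 0.73874; exp(−0.73874) = 0.47772.
P = 1010 × 0.47772 = 482.50 hPa.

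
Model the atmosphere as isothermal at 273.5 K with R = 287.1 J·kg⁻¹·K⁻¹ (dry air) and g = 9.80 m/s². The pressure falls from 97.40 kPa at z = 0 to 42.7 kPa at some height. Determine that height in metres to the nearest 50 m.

Scale height: H = RT/g = 287.1 × 273.5 / 9.80 = 8012.4 m.
Invert the barometric formula: z = H ln(P₀/P).
P₀/P = 97.40/42.7 = 2.2810; ln(2.2810) = 0.82461.
z = 8012.4 × 0.82461 = 6607.1 m.

z ≈ 6600 m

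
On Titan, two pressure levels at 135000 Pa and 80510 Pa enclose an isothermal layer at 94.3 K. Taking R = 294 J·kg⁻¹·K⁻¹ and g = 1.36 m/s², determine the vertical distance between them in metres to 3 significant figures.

Δz ≈ 10500 m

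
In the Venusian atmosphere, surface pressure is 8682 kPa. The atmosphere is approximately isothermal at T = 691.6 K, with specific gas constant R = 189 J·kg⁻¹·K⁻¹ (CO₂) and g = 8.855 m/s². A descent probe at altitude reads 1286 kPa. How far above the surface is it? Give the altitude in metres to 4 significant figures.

Scale height: H = RT/g = 189 × 691.6 / 8.855 = 14761 m.
Invert the barometric formula: z = H ln(P₀/P).
P₀/P = 8682/1286 = 6.7512; ln(6.7512) = 1.9097.
z = 14761 × 1.9097 = 28189 m.

z ≈ 28190 m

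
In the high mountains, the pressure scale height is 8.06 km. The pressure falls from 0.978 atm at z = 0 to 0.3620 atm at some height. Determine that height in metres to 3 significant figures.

Invert the barometric formula: z = H ln(P₀/P).
P₀/P = 0.978/0.3620 = 2.7017; ln(2.7017) = 0.99388.
z = 8060.0 × 0.99388 = 8010.7 m.

z ≈ 8010 m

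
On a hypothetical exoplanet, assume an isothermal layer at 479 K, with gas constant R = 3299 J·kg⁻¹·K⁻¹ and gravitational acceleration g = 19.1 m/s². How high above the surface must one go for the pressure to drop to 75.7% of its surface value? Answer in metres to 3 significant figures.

Scale height: H = RT/g = 3299 × 479 / 19.1 = 82734 m.
Set P/P₀ = exp(−z/H) = 0.757, so z = −H ln(0.757).
−ln(0.757) = 0.27839; z = 82734 × 0.27839 = 23032 m.

z ≈ 23000 m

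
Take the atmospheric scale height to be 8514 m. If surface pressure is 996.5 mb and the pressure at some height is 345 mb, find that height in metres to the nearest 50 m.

z ≈ 9050 m

Invert the barometric formula: z = H ln(P₀/P).
P₀/P = 996.5/345 = 2.8884; ln(2.8884) = 1.0607.
z = 8514.0 × 1.0607 = 9030.8 m.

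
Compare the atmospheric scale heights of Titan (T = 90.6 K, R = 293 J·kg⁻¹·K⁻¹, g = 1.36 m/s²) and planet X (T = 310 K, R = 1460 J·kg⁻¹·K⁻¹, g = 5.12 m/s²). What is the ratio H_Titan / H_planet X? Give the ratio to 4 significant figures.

H = RT/g for each body.
H_Titan = 293 × 90.6 / 1.36 = 19519 m.
H_planet X = 1460 × 310 / 5.12 = 88398 m.
H_Titan/H_planet X = 19519/88398 = 0.22081.

H_Titan/H_planet X ≈ 0.2208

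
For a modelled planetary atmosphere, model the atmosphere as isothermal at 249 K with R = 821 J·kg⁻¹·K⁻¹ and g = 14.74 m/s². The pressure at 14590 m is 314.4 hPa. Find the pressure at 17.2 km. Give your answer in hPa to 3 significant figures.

P ≈ 260 hPa

Scale height: H = RT/g = 821 × 249 / 14.74 = 13869 m.
Between two levels, P₂ = P₁ exp(−Δz/H) with Δz = z₂ − z₁.
Δz = 17200 − 14590 = 2610.0 m; Δz/H = 2610.0/13869 = 0.18819.
P₂ = 314.4 × exp(−0.18819) = 314.4 × 0.82846 = 260.47 hPa.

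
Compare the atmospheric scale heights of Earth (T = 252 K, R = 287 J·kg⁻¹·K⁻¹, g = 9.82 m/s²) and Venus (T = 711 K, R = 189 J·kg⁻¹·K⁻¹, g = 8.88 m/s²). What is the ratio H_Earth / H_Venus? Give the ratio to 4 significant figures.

H_Earth/H_Venus ≈ 0.4867

H = RT/g for each body.
H_Earth = 287 × 252 / 9.82 = 7365.0 m.
H_Venus = 189 × 711 / 8.88 = 15133 m.
H_Earth/H_Venus = 7365.0/15133 = 0.48668.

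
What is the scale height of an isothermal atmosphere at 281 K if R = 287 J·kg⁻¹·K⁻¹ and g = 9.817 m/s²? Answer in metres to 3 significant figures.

H ≈ 8220 m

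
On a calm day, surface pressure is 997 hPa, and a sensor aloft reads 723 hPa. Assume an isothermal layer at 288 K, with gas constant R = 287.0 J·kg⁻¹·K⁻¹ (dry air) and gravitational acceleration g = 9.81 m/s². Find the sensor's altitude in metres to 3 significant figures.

z ≈ 2710 m

Scale height: H = RT/g = 287.0 × 288 / 9.81 = 8425.7 m.
Invert the barometric formula: z = H ln(P₀/P).
P₀/P = 997/723 = 1.3790; ln(1.3790) = 0.32136.
z = 8425.7 × 0.32136 = 2707.7 m.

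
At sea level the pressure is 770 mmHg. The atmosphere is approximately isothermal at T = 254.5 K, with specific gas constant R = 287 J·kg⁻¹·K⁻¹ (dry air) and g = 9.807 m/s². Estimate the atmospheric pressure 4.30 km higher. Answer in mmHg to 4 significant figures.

P ≈ 432.3 mmHg

Scale height: H = RT/g = 287 × 254.5 / 9.807 = 7447.9 m.
Barometric formula: P = P₀ exp(−z/H).
z/H = 4300.0/7447.9 = 0.57734; exp(−0.57734) = 0.56139.
P = 770 × 0.56139 = 432.27 mmHg.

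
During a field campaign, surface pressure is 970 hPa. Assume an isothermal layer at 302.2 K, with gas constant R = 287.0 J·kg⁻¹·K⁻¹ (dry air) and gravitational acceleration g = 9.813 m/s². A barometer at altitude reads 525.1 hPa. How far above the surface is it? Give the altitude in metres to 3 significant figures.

z ≈ 5420 m

Scale height: H = RT/g = 287.0 × 302.2 / 9.813 = 8838.4 m.
Invert the barometric formula: z = H ln(P₀/P).
P₀/P = 970/525.1 = 1.8473; ln(1.8473) = 0.61373.
z = 8838.4 × 0.61373 = 5424.4 m.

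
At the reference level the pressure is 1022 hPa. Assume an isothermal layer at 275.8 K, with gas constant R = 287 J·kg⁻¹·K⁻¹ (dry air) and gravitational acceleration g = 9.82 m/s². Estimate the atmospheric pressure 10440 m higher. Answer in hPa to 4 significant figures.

P ≈ 279.9 hPa

Scale height: H = RT/g = 287 × 275.8 / 9.82 = 8060.5 m.
Barometric formula: P = P₀ exp(−z/H).
z/H = 10440/8060.5 = 1.2952; exp(−1.2952) = 0.27384.
P = 1022 × 0.27384 = 279.86 hPa.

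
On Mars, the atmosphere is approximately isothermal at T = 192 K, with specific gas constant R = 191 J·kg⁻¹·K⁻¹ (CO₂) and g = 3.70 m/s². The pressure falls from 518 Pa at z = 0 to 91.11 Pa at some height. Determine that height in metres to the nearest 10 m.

z ≈ 17230 m

Scale height: H = RT/g = 191 × 192 / 3.70 = 9911.4 m.
Invert the barometric formula: z = H ln(P₀/P).
P₀/P = 518/91.11 = 5.6854; ln(5.6854) = 1.7379.
z = 9911.4 × 1.7379 = 17225 m.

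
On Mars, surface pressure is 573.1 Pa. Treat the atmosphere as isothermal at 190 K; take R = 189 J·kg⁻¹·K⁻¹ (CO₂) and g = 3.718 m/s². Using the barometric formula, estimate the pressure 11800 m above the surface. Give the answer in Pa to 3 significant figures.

Scale height: H = RT/g = 189 × 190 / 3.718 = 9658.4 m.
Barometric formula: P = P₀ exp(−z/H).
z/H = 11800/9658.4 = 1.2217; exp(−1.2217) = 0.29473.
P = 573.1 × 0.29473 = 168.91 Pa.

P ≈ 169 Pa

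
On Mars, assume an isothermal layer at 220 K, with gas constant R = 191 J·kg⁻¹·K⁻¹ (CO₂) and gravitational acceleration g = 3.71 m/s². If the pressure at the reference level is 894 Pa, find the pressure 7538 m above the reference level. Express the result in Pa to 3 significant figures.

P ≈ 460 Pa

Scale height: H = RT/g = 191 × 220 / 3.71 = 11326 m.
Barometric formula: P = P₀ exp(−z/H).
z/H = 7538.0/11326 = 0.66555; exp(−0.66555) = 0.51399.
P = 894 × 0.51399 = 459.51 Pa.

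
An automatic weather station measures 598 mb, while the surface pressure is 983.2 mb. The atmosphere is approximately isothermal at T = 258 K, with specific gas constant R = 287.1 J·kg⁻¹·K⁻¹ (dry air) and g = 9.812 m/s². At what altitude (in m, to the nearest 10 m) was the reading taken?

z ≈ 3750 m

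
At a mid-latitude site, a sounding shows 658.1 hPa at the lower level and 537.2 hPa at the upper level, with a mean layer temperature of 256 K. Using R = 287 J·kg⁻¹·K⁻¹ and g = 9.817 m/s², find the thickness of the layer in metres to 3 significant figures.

Δz ≈ 1520 m

Hypsometric equation: Δz = (R T̄/g) ln(P₁/P₂).
R T̄/g = 287 × 256 / 9.817 = 7484.2 m.
ln(658.1/537.2) = ln(1.2251) = 0.20302.
Δz = 7484.2 × 0.20302 = 1519.4 m.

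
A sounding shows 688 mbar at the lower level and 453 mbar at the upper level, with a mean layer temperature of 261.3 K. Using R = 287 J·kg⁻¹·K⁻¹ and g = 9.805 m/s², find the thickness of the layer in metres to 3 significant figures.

Hypsometric equation: Δz = (R T̄/g) ln(P₁/P₂).
R T̄/g = 287 × 261.3 / 9.805 = 7648.5 m.
ln(688/453) = ln(1.5188) = 0.41792.
Δz = 7648.5 × 0.41792 = 3196.5 m.

Δz ≈ 3200 m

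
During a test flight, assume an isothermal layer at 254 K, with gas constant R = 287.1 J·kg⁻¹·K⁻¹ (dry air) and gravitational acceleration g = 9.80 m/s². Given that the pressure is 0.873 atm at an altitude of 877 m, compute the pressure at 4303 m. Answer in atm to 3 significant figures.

P ≈ 0.551 atm

Scale height: H = RT/g = 287.1 × 254 / 9.80 = 7441.2 m.
Between two levels, P₂ = P₁ exp(−Δz/H) with Δz = z₂ − z₁.
Δz = 4303.0 − 877.00 = 3426.0 m; Δz/H = 3426.0/7441.2 = 0.46041.
P₂ = 0.873 × exp(−0.46041) = 0.873 × 0.63102 = 0.55088 atm.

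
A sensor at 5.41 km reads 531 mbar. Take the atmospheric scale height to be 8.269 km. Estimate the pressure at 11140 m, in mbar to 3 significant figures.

P ≈ 266 mbar

Between two levels, P₂ = P₁ exp(−Δz/H) with Δz = z₂ − z₁.
Δz = 11140 − 5410.0 = 5730.0 m; Δz/H = 5730.0/8269.0 = 0.69295.
P₂ = 531 × exp(−0.69295) = 531 × 0.50010 = 265.55 mbar.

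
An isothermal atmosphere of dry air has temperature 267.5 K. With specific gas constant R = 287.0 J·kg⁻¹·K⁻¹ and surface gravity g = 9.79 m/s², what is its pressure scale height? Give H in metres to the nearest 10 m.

The scale height of an isothermal atmosphere is H = RT/g.
H = 287.0 × 267.5 / 9.79 = 76772/9.79 = 7841.9 m.

H ≈ 7840 m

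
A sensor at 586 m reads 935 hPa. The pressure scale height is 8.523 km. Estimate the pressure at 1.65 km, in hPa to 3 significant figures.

Between two levels, P₂ = P₁ exp(−Δz/H) with Δz = z₂ − z₁.
Δz = 1650.0 − 586.00 = 1064.0 m; Δz/H = 1064.0/8523.0 = 0.12484.
P₂ = 935 × exp(−0.12484) = 935 × 0.88264 = 825.27 hPa.

P ≈ 825 hPa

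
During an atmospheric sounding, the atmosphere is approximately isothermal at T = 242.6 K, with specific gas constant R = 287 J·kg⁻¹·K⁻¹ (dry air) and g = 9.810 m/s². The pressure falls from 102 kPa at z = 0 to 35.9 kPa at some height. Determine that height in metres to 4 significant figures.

Scale height: H = RT/g = 287 × 242.6 / 9.810 = 7097.5 m.
Invert the barometric formula: z = H ln(P₀/P).
P₀/P = 102/35.9 = 2.8412; ln(2.8412) = 1.0442.
z = 7097.5 × 1.0442 = 7411.2 m.

z ≈ 7411 m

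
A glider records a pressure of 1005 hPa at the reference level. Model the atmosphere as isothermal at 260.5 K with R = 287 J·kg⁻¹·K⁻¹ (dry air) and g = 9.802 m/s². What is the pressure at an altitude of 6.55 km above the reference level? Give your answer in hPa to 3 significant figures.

Scale height: H = RT/g = 287 × 260.5 / 9.802 = 7627.4 m.
Barometric formula: P = P₀ exp(−z/H).
z/H = 6550.0/7627.4 = 0.85875; exp(−0.85875) = 0.42369.
P = 1005 × 0.42369 = 425.81 hPa.

P ≈ 426 hPa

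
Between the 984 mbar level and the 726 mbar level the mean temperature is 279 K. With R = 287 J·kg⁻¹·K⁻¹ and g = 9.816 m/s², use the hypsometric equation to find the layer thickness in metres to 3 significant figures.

Hypsometric equation: Δz = (R T̄/g) ln(P₁/P₂).
R T̄/g = 287 × 279 / 9.816 = 8157.4 m.
ln(984/726) = ln(1.3554) = 0.30410.
Δz = 8157.4 × 0.30410 = 2480.7 m.

Δz ≈ 2480 m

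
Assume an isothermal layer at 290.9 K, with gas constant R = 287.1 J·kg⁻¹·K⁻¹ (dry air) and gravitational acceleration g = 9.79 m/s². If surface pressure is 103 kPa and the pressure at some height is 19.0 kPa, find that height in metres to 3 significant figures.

z ≈ 14400 m

Scale height: H = RT/g = 287.1 × 290.9 / 9.79 = 8530.9 m.
Invert the barometric formula: z = H ln(P₀/P).
P₀/P = 103/19.0 = 5.4211; ln(5.4211) = 1.6903.
z = 8530.9 × 1.6903 = 14420 m.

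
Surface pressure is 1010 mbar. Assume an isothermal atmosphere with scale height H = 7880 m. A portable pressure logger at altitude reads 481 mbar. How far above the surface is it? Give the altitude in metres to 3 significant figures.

Invert the barometric formula: z = H ln(P₀/P).
P₀/P = 1010/481 = 2.0998; ln(2.0998) = 0.74184.
z = 7880.0 × 0.74184 = 5845.7 m.

z ≈ 5850 m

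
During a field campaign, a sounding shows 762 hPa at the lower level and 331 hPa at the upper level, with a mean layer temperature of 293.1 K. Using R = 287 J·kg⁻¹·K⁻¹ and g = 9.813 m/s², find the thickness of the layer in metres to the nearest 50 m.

Hypsometric equation: Δz = (R T̄/g) ln(P₁/P₂).
R T̄/g = 287 × 293.1 / 9.813 = 8572.3 m.
ln(762/331) = ln(2.3021) = 0.83382.
Δz = 8572.3 × 0.83382 = 7147.8 m.

Δz ≈ 7150 m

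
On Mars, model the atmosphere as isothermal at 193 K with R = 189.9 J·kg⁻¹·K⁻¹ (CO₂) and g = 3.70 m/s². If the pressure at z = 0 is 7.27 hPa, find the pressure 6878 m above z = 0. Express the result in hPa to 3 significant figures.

Scale height: H = RT/g = 189.9 × 193 / 3.70 = 9905.6 m.
Barometric formula: P = P₀ exp(−z/H).
z/H = 6878.0/9905.6 = 0.69435; exp(−0.69435) = 0.49940.
P = 7.27 × 0.49940 = 3.6306 hPa.

P ≈ 3.63 hPa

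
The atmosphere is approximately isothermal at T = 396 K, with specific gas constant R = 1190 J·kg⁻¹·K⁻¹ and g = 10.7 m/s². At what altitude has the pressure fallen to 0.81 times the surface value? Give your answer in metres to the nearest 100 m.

Scale height: H = RT/g = 1190 × 396 / 10.7 = 44041 m.
Set P/P₀ = exp(−z/H) = 0.81, so z = −H ln(0.81).
−ln(0.81) = 0.21072; z = 44041 × 0.21072 = 9280.3 m.

z ≈ 9300 m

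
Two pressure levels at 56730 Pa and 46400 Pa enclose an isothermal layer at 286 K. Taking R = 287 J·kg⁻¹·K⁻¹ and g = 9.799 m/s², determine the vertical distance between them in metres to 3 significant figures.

Hypsometric equation: Δz = (R T̄/g) ln(P₁/P₂).
R T̄/g = 287 × 286 / 9.799 = 8376.6 m.
ln(56730/46400) = ln(1.2226) = 0.20098.
Δz = 8376.6 × 0.20098 = 1683.5 m.

Δz ≈ 1680 m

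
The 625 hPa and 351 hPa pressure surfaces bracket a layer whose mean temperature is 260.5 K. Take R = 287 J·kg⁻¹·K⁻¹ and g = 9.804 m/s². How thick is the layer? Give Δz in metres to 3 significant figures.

Δz ≈ 4400 m

Hypsometric equation: Δz = (R T̄/g) ln(P₁/P₂).
R T̄/g = 287 × 260.5 / 9.804 = 7625.8 m.
ln(625/351) = ln(1.7806) = 0.57695.
Δz = 7625.8 × 0.57695 = 4399.7 m.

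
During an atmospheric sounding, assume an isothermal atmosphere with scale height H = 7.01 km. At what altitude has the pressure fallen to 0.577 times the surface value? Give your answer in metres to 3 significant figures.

z ≈ 3850 m

Set P/P₀ = exp(−z/H) = 0.577, so z = −H ln(0.577).
−ln(0.577) = 0.54991; z = 7010.0 × 0.54991 = 3854.9 m.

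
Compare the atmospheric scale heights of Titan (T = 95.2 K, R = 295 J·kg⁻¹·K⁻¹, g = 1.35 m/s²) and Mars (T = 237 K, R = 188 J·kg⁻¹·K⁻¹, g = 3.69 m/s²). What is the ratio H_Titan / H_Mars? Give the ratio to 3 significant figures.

H = RT/g for each body.
H_Titan = 295 × 95.2 / 1.35 = 20803 m.
H_Mars = 188 × 237 / 3.69 = 12075 m.
H_Titan/H_Mars = 20803/12075 = 1.7228.

H_Titan/H_Mars ≈ 1.72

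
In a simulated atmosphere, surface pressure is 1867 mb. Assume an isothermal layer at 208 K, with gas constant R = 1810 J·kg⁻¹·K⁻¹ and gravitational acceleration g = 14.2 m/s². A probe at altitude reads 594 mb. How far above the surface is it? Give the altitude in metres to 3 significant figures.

z ≈ 30400 m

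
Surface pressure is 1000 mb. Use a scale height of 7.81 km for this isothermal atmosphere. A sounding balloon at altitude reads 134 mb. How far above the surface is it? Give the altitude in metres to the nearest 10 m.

z ≈ 15700 m

Invert the barometric formula: z = H ln(P₀/P).
P₀/P = 1000/134 = 7.4627; ln(7.4627) = 2.0099.
z = 7810.0 × 2.0099 = 15697 m.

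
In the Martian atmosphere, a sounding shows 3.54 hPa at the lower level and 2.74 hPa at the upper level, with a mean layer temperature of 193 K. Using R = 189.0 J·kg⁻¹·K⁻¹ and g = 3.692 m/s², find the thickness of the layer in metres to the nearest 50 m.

Hypsometric equation: Δz = (R T̄/g) ln(P₁/P₂).
R T̄/g = 189.0 × 193 / 3.692 = 9880.0 m.
ln(3.54/2.74) = ln(1.2920) = 0.25619.
Δz = 9880.0 × 0.25619 = 2531.2 m.

Δz ≈ 2550 m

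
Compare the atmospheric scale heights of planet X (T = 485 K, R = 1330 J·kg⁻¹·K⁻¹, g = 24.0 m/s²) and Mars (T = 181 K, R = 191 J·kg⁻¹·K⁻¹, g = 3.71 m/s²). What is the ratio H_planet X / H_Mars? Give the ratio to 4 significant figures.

H = RT/g for each body.
H_planet X = 1330 × 485 / 24.0 = 26877 m.
H_Mars = 191 × 181 / 3.71 = 9318.3 m.
H_planet X/H_Mars = 26877/9318.3 = 2.8843.

H_planet X/H_Mars ≈ 2.884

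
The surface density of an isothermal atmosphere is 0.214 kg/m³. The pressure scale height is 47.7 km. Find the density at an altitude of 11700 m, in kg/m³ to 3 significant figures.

In an isothermal atmosphere, density decays like pressure: ρ = ρ₀ exp(−z/H).
z/H = 11700/47700 = 0.24528; exp(−0.24528) = 0.78249.
ρ = 0.214 × 0.78249 = 0.16745 kg/m³.

ρ ≈ 0.167 kg/m³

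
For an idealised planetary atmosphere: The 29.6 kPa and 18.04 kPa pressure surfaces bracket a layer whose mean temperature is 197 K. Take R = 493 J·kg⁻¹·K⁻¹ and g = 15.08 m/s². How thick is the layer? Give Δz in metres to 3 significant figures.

Hypsometric equation: Δz = (R T̄/g) ln(P₁/P₂).
R T̄/g = 493 × 197 / 15.08 = 6440.4 m.
ln(29.6/18.04) = ln(1.6408) = 0.49518.
Δz = 6440.4 × 0.49518 = 3189.2 m.

Δz ≈ 3190 m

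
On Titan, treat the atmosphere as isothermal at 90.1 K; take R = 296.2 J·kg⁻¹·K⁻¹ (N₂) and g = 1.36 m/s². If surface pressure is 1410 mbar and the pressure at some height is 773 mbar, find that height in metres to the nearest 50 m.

Scale height: H = RT/g = 296.2 × 90.1 / 1.36 = 19623 m.
Invert the barometric formula: z = H ln(P₀/P).
P₀/P = 1410/773 = 1.8241; ln(1.8241) = 0.60109.
z = 19623 × 0.60109 = 11795 m.

z ≈ 11800 m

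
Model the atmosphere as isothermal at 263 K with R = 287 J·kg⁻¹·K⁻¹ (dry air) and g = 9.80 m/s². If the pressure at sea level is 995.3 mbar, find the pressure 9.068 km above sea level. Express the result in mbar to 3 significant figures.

P ≈ 307 mbar

Scale height: H = RT/g = 287 × 263 / 9.80 = 7702.1 m.
Barometric formula: P = P₀ exp(−z/H).
z/H = 9068.0/7702.1 = 1.1773; exp(−1.1773) = 0.30811.
P = 995.3 × 0.30811 = 306.66 mbar.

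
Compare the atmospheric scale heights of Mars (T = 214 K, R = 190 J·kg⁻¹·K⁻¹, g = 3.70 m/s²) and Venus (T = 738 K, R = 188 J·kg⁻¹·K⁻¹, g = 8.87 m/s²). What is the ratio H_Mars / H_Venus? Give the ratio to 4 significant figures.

H_Mars/H_Venus ≈ 0.7025

H = RT/g for each body.
H_Mars = 190 × 214 / 3.70 = 10989 m.
H_Venus = 188 × 738 / 8.87 = 15642 m.
H_Mars/H_Venus = 10989/15642 = 0.70253.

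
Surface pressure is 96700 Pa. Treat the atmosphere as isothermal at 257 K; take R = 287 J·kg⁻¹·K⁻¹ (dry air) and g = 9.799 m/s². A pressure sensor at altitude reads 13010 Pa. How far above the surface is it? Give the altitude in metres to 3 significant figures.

z ≈ 15100 m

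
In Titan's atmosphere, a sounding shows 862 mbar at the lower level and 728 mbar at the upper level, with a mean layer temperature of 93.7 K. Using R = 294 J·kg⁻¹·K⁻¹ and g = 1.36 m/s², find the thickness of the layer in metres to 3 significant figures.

Δz ≈ 3420 m

Hypsometric equation: Δz = (R T̄/g) ln(P₁/P₂).
R T̄/g = 294 × 93.7 / 1.36 = 20256 m.
ln(862/728) = ln(1.1841) = 0.16898.
Δz = 20256 × 0.16898 = 3422.9 m.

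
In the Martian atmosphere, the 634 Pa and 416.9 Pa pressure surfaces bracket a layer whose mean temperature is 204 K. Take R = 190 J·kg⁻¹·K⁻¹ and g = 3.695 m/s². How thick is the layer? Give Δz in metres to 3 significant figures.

Δz ≈ 4400 m

Hypsometric equation: Δz = (R T̄/g) ln(P₁/P₂).
R T̄/g = 190 × 204 / 3.695 = 10490 m.
ln(634/416.9) = ln(1.5207) = 0.41917.
Δz = 10490 × 0.41917 = 4397.1 m.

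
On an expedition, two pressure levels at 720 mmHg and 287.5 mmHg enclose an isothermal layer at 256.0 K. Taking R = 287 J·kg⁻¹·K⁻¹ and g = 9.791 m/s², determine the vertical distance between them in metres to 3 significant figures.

Δz ≈ 6890 m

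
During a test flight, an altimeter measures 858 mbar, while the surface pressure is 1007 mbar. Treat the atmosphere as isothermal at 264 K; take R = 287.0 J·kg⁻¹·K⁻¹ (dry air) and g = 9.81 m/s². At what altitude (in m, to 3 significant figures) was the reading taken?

Scale height: H = RT/g = 287.0 × 264 / 9.81 = 7723.5 m.
Invert the barometric formula: z = H ln(P₀/P).
P₀/P = 1007/858 = 1.1737; ln(1.1737) = 0.16016.
z = 7723.5 × 0.16016 = 1237.0 m.

z ≈ 1240 m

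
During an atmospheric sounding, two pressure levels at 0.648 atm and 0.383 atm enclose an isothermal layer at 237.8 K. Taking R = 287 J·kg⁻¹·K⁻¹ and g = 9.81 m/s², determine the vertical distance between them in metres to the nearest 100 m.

Δz ≈ 3700 m

Hypsometric equation: Δz = (R T̄/g) ln(P₁/P₂).
R T̄/g = 287 × 237.8 / 9.81 = 6957.0 m.
ln(0.648/0.383) = ln(1.6919) = 0.52585.
Δz = 6957.0 × 0.52585 = 3658.3 m.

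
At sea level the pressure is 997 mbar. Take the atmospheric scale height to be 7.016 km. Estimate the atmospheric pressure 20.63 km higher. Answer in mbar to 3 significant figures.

Barometric formula: P = P₀ exp(−z/H).
z/H = 20630/7016.0 = 2.9404; exp(−2.9404) = 0.052845.
P = 997 × 0.052845 = 52.686 mbar.

P ≈ 52.7 mbar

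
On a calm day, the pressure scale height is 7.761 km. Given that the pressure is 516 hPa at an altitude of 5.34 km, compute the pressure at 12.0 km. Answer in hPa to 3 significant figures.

P ≈ 219 hPa

Between two levels, P₂ = P₁ exp(−Δz/H) with Δz = z₂ − z₁.
Δz = 12000 − 5340.0 = 6660.0 m; Δz/H = 6660.0/7761.0 = 0.85814.
P₂ = 516 × exp(−0.85814) = 516 × 0.42395 = 218.76 hPa.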